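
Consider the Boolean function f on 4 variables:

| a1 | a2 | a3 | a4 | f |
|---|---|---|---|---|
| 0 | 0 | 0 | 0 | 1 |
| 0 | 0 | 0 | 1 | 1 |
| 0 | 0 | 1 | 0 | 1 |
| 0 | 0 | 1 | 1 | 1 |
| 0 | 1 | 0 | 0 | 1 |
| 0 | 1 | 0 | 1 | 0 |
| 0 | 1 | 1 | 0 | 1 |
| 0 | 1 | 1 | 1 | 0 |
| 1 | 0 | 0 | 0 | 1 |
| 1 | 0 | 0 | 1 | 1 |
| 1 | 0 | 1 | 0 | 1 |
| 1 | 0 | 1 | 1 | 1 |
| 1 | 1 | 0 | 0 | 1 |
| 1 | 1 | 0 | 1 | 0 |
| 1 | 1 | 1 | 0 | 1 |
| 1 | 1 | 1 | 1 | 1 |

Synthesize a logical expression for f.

f(a1, a2, a3, a4) = (((((a1' · a2) · a3') · a4) + (((a1' · a2) · a3) · a4)) + (((a1 · a2) · a3') · a4))'

f is 0 on only 3 rows — (0,1,0,1), (0,1,1,1), (1,1,0,1). Writing each as a minterm (¬a1·a2·¬a3·a4, ¬a1·a2·a3·a4, a1·a2·¬a3·a4) and OR-ing them characterizes exactly where f=0, so f is the negation of that disjunction.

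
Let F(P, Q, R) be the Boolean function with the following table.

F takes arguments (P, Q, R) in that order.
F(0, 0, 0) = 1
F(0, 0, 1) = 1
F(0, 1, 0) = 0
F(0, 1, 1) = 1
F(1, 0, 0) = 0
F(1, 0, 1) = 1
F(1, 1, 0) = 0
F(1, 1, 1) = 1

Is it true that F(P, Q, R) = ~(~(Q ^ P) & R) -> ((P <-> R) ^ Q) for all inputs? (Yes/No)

No

Check the formula against F row by row:
  P=0, Q=0, R=0: formula gives 1, F = 1 ✓
  P=0, Q=0, R=1: formula gives 1, F = 1 ✓
  P=0, Q=1, R=0: formula gives 0, F = 0 ✓
  P=0, Q=1, R=1: formula gives 1, F = 1 ✓
  P=1, Q=0, R=0: formula gives 0, F = 0 ✓
  …
  P=1, Q=1, R=0: formula gives 1, but F = 0 ✗
Since they disagree at (1,1,0), the expression is not a correct formula for F.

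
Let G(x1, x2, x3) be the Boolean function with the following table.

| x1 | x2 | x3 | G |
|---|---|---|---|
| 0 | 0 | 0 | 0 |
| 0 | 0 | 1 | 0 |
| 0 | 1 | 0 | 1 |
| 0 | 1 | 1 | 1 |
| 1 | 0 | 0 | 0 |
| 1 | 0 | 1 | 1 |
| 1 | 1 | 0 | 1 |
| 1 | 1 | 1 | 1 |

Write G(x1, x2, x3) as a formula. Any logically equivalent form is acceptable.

The 0-rows are (0,0,0), (0,0,1), (1,0,0). Take each as a conjunction (¬x1·¬x2·¬x3, ¬x1·¬x2·x3, x1·¬x2·¬x3), form their disjunction, and complement — that gives a formula that is 1 everywhere G is.

G(x1, x2, x3) = ¬((((¬x1 ∧ ¬x2) ∧ ¬x3) ∨ ((¬x1 ∧ ¬x2) ∧ x3)) ∨ ((x1 ∧ ¬x2) ∧ ¬x3))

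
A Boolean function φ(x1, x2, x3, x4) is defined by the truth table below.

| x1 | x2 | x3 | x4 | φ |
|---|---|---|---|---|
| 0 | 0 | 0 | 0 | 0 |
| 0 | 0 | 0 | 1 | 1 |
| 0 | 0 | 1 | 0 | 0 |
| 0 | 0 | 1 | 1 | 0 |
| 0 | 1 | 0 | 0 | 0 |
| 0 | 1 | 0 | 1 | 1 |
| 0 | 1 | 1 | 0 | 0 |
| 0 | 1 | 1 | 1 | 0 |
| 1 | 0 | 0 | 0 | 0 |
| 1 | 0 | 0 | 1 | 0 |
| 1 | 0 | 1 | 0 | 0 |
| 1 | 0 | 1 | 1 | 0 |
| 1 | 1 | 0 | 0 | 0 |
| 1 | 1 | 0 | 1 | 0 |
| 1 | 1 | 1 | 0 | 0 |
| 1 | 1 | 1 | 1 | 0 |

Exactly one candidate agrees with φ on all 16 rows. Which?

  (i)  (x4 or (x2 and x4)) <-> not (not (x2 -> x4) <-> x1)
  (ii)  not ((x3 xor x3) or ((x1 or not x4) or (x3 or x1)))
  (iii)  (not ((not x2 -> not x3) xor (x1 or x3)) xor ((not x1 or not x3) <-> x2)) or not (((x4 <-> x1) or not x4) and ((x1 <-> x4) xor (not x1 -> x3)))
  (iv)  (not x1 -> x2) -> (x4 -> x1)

(i) disagrees with φ on (0,0,0,0) (formula → 1, table → 0); rule it out.
(iii) disagrees with φ on (0,0,1,0) (formula → 1, table → 0); rule it out.
(iv) disagrees with φ on (0,0,0,0) (formula → 1, table → 0); rule it out.
(ii) is the remaining candidate, and it agrees with φ on all 16 inputs.

ii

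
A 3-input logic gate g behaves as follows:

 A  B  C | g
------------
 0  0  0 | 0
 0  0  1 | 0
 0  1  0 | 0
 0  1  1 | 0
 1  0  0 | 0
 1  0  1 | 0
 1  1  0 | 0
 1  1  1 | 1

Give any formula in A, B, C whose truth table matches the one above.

The output is 1 only when every input is 1 — the AND of all inputs.

g(A, B, C) = (A ∧ B) ∧ C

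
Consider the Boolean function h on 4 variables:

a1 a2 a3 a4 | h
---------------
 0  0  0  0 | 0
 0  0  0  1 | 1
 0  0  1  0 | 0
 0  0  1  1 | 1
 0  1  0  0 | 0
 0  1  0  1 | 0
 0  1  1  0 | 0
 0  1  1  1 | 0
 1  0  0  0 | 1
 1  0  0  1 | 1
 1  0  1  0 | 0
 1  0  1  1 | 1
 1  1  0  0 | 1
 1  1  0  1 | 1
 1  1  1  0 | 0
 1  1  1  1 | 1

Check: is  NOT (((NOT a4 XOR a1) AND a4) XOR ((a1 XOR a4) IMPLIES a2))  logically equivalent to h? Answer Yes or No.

No

Check the formula against h row by row:
  a1=0, a2=0, a3=0, a4=0: formula gives 0, h = 0 ✓
  a1=0, a2=0, a3=0, a4=1: formula gives 1, h = 1 ✓
  a1=0, a2=0, a3=1, a4=0: formula gives 0, h = 0 ✓
  a1=0, a2=0, a3=1, a4=1: formula gives 1, h = 1 ✓
  …
  a1=1, a2=0, a3=1, a4=0: formula gives 1, but h = 0 ✗
A single disagreement suffices: at (1,0,1,0) they differ, so the formula does not compute h.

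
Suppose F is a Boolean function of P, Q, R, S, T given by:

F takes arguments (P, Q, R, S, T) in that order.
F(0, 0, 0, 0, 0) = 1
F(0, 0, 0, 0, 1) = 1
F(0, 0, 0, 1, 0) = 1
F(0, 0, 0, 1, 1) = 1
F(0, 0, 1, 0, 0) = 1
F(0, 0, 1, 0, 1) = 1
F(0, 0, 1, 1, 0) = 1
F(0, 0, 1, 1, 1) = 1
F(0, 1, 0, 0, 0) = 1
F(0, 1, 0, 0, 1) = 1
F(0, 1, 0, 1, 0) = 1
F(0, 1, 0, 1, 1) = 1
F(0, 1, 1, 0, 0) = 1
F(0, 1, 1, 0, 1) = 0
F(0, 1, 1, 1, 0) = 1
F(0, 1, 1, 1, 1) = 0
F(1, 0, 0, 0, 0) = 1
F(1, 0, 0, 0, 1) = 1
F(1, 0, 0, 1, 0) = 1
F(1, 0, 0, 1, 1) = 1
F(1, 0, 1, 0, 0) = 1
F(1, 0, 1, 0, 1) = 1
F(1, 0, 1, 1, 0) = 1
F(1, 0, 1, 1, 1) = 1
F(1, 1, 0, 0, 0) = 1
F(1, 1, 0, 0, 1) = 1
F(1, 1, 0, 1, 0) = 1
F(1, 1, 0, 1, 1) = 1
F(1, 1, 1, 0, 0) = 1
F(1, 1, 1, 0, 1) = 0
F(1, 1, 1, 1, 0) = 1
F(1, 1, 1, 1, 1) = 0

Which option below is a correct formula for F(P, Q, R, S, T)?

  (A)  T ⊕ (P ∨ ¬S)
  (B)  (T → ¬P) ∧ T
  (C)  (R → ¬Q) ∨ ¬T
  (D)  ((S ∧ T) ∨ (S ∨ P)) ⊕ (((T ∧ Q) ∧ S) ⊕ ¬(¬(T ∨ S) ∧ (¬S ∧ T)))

C

(A) disagrees with F on (0,0,0,0,1) (formula → 0, table → 1); rule it out.
(B) disagrees with F on (0,0,0,0,0) (formula → 0, table → 1); rule it out.
(D) disagrees with F on (0,0,0,1,0) (formula → 0, table → 1); rule it out.
Only (C) survives; checking it on all 32 rows confirms it matches F.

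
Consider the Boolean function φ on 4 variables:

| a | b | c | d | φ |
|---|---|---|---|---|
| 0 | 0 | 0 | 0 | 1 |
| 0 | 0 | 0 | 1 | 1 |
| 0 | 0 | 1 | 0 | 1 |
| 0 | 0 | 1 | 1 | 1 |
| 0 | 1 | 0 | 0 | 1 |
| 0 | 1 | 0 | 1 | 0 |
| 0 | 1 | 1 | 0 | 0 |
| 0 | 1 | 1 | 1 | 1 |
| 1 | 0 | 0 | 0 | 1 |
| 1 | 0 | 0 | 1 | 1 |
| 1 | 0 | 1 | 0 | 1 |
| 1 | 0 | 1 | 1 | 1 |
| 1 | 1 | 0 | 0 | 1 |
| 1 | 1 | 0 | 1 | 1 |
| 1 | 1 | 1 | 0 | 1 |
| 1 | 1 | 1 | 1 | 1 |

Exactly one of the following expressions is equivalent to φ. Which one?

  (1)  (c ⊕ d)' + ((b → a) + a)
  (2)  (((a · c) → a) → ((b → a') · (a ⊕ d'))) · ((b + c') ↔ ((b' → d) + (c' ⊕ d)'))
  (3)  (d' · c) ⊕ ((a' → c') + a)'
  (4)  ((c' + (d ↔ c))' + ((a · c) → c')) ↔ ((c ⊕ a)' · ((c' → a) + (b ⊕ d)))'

1

(2) disagrees with φ on (0,0,0,0) (formula → 0, table → 1); rule it out.
(3) disagrees with φ on (0,0,0,0) (formula → 0, table → 1); rule it out.
(4) disagrees with φ on (0,0,0,1) (formula → 0, table → 1); rule it out.
That leaves (1). Evaluating it on every row reproduces the table of φ exactly.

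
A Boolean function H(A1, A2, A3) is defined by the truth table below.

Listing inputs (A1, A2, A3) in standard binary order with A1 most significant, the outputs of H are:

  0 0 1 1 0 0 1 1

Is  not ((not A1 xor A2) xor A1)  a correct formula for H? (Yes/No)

Check the formula against H row by row:
  A1=0, A2=0, A3=0: formula gives 0, H = 0 ✓
  A1=0, A2=0, A3=1: formula gives 0, H = 0 ✓
  A1=0, A2=1, A3=0: formula gives 1, H = 1 ✓
  A1=0, A2=1, A3=1: formula gives 1, H = 1 ✓
  A1=1, A2=0, A3=0: formula gives 0, H = 0 ✓
  …and likewise for the remaining 3 rows.
No disagreement on any input; they are logically equivalent.

Yes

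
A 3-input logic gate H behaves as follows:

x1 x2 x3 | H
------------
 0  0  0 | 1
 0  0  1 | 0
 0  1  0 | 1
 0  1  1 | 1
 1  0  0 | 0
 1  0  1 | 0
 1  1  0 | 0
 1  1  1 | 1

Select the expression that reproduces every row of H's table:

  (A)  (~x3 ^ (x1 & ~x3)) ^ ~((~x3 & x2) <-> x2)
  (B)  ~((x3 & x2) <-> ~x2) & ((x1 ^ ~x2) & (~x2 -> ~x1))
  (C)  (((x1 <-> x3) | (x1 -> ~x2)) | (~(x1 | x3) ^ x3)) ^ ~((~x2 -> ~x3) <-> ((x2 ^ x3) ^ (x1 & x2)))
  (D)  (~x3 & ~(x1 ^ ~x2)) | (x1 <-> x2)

(B): at (0,0,1) it gives 1, but H = 0 — eliminated.
(C): at (0,0,0) it gives 0, but H = 1 — eliminated.
(D): at (0,0,1) it gives 1, but H = 0 — eliminated.
That leaves (A). Evaluating it on every row reproduces the table of H exactly.

A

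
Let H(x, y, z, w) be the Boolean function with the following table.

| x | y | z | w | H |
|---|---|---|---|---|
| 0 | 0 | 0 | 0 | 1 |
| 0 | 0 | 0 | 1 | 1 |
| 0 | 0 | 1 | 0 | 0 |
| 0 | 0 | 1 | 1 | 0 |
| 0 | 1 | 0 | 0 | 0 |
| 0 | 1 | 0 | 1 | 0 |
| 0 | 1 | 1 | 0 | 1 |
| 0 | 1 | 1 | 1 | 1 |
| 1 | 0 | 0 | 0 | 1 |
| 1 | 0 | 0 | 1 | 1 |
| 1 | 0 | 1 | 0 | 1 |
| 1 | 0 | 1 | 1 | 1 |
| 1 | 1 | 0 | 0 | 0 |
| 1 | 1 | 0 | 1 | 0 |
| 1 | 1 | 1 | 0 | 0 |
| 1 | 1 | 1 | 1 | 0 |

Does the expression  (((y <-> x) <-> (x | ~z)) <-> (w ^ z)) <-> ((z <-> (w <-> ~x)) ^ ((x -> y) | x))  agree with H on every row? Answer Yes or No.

Yes

Evaluate (((y <-> x) <-> (x | ~z)) <-> (w ^ z)) <-> ((z <-> (w <-> ~x)) ^ ((x -> y) | x)) on each row and compare to H:
  x=0, y=0, z=0, w=0: formula gives 1, H = 1 ✓
  x=0, y=0, z=0, w=1: formula gives 1, H = 1 ✓
  x=0, y=0, z=1, w=0: formula gives 0, H = 0 ✓
  x=0, y=0, z=1, w=1: formula gives 0, H = 0 ✓
  …and likewise for the remaining 12 rows.
Every row agrees, so the formula is equivalent.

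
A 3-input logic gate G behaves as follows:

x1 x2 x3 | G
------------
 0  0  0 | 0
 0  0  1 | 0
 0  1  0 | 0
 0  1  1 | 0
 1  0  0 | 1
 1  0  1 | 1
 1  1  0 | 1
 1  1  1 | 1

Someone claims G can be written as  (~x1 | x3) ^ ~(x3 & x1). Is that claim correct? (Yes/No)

Yes

Check the formula against G row by row:
  x1=0, x2=0, x3=0: formula gives 0, G = 0 ✓
  x1=0, x2=0, x3=1: formula gives 0, G = 0 ✓
  x1=0, x2=1, x3=0: formula gives 0, G = 0 ✓
  x1=0, x2=1, x3=1: formula gives 0, G = 0 ✓
  x1=1, x2=0, x3=0: formula gives 1, G = 1 ✓
  …and likewise for the remaining 3 rows.
No disagreement on any input; they are logically equivalent.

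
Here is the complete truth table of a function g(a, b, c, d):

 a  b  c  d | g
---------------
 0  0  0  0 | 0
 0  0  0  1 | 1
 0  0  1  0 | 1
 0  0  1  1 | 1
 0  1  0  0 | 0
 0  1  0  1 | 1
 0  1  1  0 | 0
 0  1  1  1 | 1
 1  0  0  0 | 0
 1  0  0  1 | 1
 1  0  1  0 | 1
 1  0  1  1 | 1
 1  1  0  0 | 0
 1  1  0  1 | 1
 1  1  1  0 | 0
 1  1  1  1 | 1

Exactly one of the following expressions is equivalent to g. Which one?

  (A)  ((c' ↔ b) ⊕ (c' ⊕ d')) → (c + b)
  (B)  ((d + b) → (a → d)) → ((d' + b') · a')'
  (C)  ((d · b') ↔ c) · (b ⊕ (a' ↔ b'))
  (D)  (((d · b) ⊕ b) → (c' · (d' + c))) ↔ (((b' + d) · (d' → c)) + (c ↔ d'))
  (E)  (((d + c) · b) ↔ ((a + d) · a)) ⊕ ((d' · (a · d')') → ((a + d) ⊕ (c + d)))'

(A) disagrees with g on (0,0,0,0) (formula → 1, table → 0); rule it out.
(B) disagrees with g on (0,0,0,1) (formula → 0, table → 1); rule it out.
(C) disagrees with g on (0,0,0,0) (formula → 1, table → 0); rule it out.
(E) disagrees with g on (0,1,0,1) (formula → 0, table → 1); rule it out.
(D) is the remaining candidate, and it agrees with g on all 16 inputs.

D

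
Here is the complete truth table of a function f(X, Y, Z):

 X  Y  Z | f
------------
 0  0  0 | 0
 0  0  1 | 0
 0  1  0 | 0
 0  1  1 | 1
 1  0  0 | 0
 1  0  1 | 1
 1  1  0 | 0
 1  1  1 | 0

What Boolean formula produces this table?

f=1 on 2 inputs: (0,1,1), (1,0,1). Reading each as a conjunction of literals (¬X·Y·Z, X·¬Y·Z) and taking the OR gives the canonical DNF.

f(X, Y, Z) = ((X' · Y) · Z) + ((X · Y') · Z)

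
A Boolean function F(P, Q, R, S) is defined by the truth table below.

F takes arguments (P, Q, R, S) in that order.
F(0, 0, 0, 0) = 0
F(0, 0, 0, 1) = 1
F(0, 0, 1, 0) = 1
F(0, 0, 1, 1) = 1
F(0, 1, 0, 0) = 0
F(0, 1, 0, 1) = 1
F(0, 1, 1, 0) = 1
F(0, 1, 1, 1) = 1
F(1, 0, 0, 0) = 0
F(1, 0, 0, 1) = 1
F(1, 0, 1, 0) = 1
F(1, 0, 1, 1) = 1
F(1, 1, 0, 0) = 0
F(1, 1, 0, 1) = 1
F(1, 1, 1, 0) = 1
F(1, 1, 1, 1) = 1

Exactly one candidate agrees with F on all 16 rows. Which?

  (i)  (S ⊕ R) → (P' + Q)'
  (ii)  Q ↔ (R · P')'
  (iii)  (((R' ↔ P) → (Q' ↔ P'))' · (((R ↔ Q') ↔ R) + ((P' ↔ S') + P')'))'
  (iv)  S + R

iv

(i): at (0,0,0,0) it gives 1, but F = 0 — eliminated.
(ii): at (0,0,0,1) it gives 0, but F = 1 — eliminated.
(iii): at (0,0,0,0) it gives 1, but F = 0 — eliminated.
That leaves (iv). Evaluating it on every row reproduces the table of F exactly.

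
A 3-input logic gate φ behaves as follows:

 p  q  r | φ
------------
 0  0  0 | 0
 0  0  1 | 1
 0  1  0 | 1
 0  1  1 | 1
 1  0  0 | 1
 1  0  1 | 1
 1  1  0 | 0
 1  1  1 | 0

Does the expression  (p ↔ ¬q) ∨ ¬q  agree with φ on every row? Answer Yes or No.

No

Check the formula against φ row by row:
  p=0, q=0, r=0: formula gives 1, but φ = 0 ✗
Row (0,0,0) is a counterexample, so the formula is not equivalent to φ.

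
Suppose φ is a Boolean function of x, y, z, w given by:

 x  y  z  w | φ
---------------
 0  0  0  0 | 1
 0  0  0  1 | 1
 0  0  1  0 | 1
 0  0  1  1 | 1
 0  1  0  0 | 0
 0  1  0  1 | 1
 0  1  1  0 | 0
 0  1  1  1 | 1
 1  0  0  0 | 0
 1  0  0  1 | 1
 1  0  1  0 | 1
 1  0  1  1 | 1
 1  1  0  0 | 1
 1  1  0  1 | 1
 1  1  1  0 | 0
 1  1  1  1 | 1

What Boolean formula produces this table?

φ(x, y, z, w) = ~((((((~x & y) & ~z) & ~w) | (((~x & y) & z) & ~w)) | (((x & ~y) & ~z) & ~w)) | (((x & y) & z) & ~w))

There are just 4 zero rows: (0,1,0,0), (0,1,1,0), (1,0,0,0), (1,1,1,0). Their minterms are ¬x·y·¬z·¬w, ¬x·y·z·¬w, x·¬y·¬z·¬w, x·y·z·¬w; the OR of those covers precisely the 0-outputs, and negating it yields φ.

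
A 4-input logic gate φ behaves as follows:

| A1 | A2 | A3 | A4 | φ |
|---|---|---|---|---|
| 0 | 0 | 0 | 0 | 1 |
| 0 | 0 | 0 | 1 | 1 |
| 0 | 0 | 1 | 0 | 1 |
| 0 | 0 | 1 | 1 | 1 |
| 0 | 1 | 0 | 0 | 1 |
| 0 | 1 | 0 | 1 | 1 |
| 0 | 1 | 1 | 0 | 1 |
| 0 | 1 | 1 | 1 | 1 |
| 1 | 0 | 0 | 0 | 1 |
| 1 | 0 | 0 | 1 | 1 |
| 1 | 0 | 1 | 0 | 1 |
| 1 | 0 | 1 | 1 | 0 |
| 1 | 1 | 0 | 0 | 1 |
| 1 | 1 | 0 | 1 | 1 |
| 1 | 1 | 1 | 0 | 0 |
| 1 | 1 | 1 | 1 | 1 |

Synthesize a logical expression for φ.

φ(A1, A2, A3, A4) = not ((((A1 and not A2) and A3) and A4) or (((A1 and A2) and A3) and not A4))

There are just 2 zero rows: (1,0,1,1), (1,1,1,0). Their minterms are A1·¬A2·A3·A4, A1·A2·A3·¬A4; the OR of those covers precisely the 0-outputs, and negating it yields φ.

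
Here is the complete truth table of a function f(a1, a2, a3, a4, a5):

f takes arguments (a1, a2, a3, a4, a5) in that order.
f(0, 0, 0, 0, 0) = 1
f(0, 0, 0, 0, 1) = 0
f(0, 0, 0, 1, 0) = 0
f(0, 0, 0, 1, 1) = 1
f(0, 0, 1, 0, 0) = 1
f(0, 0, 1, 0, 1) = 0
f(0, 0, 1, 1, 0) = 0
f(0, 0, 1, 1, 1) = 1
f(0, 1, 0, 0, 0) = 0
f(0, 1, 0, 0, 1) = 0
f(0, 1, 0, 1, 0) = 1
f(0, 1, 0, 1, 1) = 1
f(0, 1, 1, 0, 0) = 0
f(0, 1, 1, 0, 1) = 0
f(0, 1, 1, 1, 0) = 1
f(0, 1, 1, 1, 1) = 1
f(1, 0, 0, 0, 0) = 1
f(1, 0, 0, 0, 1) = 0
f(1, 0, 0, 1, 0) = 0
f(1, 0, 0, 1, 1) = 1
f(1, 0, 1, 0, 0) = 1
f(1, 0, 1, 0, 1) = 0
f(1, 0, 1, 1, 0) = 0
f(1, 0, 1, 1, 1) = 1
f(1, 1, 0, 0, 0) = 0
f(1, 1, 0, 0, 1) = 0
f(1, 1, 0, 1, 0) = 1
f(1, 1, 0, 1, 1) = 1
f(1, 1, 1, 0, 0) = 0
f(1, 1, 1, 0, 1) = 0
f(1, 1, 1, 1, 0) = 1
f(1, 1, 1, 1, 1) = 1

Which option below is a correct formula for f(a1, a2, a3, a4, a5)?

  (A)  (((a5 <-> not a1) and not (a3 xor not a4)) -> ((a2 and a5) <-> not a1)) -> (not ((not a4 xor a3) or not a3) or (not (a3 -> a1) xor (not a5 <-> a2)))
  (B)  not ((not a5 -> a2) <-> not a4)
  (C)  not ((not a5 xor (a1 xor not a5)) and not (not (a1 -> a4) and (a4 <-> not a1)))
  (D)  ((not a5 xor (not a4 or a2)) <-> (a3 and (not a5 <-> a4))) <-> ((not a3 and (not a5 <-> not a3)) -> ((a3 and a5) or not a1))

B

(A): at (0,0,0,0,0) it gives 0, but f = 1 — eliminated.
(C): at (0,0,0,0,1) it gives 1, but f = 0 — eliminated.
(D): at (0,0,1,0,1) it gives 1, but f = 0 — eliminated.
(B) is the remaining candidate, and it agrees with f on all 32 inputs.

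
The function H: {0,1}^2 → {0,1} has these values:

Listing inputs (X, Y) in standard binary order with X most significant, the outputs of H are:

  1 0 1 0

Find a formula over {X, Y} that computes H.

H(X, Y) = ~Y

The output is the negation of Y.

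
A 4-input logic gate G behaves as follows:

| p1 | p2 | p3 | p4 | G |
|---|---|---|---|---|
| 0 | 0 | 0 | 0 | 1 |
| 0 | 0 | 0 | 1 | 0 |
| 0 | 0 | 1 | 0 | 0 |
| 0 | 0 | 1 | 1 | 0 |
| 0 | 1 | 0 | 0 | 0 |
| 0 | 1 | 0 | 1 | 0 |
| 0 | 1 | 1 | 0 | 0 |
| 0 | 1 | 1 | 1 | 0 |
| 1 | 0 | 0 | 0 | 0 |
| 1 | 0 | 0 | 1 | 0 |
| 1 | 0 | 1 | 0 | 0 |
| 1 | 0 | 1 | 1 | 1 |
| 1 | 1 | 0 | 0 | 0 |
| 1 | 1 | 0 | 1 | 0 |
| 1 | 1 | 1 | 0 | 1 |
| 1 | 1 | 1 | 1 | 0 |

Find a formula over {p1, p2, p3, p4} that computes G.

G(p1, p2, p3, p4) = ((((~p1 & ~p2) & ~p3) & ~p4) | (((p1 & ~p2) & p3) & p4)) | (((p1 & p2) & p3) & ~p4)

The 1-rows are (0,0,0,0), (1,0,1,1), (1,1,1,0). Each contributes one minterm — ¬p1·¬p2·¬p3·¬p4; p1·¬p2·p3·p4; p1·p2·p3·¬p4 — and their disjunction is a sum-of-products form of G.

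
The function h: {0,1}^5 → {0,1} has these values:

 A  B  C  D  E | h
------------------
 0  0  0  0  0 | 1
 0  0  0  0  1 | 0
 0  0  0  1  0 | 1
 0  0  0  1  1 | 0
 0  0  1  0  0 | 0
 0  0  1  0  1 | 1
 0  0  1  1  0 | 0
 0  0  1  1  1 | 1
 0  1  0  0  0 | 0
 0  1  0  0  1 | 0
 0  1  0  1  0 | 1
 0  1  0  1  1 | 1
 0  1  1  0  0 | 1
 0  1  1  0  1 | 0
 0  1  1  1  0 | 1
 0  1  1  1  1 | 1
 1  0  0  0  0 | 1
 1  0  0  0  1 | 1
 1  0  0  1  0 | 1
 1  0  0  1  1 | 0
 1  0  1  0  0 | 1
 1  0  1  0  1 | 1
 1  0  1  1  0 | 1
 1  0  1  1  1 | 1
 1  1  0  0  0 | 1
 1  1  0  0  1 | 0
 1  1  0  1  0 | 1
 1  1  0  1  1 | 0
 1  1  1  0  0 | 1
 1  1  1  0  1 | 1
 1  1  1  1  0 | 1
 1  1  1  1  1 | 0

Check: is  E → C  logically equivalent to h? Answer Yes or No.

No

Test each input against both h and the formula:
  A=0, B=0, C=0, D=0, E=0: formula gives 1, h = 1 ✓
  A=0, B=0, C=0, D=0, E=1: formula gives 0, h = 0 ✓
  A=0, B=0, C=0, D=1, E=0: formula gives 1, h = 1 ✓
  A=0, B=0, C=0, D=1, E=1: formula gives 0, h = 0 ✓
  A=0, B=0, C=1, D=0, E=0: formula gives 1, but h = 0 ✗
A single disagreement suffices: at (0,0,1,0,0) they differ, so the formula does not compute h.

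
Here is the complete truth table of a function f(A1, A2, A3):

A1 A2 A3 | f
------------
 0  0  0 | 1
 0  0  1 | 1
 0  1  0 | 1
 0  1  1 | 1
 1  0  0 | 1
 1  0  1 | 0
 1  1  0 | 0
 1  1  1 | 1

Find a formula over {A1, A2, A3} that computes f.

There are just 2 zero rows: (1,0,1), (1,1,0). Their minterms are A1·¬A2·A3, A1·A2·¬A3; the OR of those covers precisely the 0-outputs, and negating it yields f.

f(A1, A2, A3) = ¬(((A1 ∧ ¬A2) ∧ A3) ∨ ((A1 ∧ A2) ∧ ¬A3))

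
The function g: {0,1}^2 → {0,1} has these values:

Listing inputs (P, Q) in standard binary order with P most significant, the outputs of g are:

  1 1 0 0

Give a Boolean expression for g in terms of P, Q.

The output is the negation of P.

g(P, Q) = NOT P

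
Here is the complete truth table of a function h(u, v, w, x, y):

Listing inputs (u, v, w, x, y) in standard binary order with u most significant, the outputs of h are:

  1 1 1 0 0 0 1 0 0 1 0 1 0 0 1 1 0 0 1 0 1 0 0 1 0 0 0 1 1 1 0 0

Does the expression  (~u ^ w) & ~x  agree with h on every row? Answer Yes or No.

Evaluate (~u ^ w) & ~x on each row and compare to h:
  u=0, v=0, w=0, x=0, y=0: formula gives 1, h = 1 ✓
  u=0, v=0, w=0, x=0, y=1: formula gives 1, h = 1 ✓
  u=0, v=0, w=0, x=1, y=0: formula gives 0, but h = 1 ✗
A single disagreement suffices: at (0,0,0,1,0) they differ, so the formula does not compute h.

No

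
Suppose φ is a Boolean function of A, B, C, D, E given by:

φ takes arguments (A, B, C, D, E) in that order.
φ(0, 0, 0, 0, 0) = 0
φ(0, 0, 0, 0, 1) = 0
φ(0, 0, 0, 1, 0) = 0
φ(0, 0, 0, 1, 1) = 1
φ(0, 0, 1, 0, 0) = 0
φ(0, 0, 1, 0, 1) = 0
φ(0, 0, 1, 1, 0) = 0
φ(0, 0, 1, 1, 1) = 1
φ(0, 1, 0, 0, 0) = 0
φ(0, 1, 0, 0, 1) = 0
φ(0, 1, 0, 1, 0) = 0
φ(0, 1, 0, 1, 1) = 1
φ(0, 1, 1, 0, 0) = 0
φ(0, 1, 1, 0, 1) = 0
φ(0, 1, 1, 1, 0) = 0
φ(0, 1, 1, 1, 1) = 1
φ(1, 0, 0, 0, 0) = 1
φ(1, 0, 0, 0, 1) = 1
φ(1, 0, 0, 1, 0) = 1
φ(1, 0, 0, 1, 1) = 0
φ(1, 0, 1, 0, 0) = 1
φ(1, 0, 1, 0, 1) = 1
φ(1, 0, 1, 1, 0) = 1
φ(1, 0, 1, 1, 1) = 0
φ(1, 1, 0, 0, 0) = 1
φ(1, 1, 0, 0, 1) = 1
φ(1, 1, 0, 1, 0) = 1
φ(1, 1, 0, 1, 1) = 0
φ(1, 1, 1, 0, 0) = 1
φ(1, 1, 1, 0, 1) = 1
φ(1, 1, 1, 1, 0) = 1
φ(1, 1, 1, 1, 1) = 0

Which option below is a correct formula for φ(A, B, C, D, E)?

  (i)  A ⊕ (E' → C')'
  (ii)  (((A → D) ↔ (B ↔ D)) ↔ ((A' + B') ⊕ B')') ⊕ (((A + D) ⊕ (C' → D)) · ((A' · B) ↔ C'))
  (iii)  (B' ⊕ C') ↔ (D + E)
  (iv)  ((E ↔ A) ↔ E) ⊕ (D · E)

(i) fails at (0,0,0,1,1): the formula yields 0, φ is 1.
(ii) fails at (0,0,0,0,0): the formula yields 1, φ is 0.
(iii) fails at (0,0,0,0,0): the formula yields 1, φ is 0.
(iv) is the remaining candidate, and it agrees with φ on all 32 inputs.

iv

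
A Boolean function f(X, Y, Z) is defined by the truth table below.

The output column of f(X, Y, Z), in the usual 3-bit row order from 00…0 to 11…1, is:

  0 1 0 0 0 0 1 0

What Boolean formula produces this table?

f(X, Y, Z) = ((¬X ∧ ¬Y) ∧ Z) ∨ ((X ∧ Y) ∧ ¬Z)

f=1 on 2 inputs: (0,0,1), (1,1,0). Reading each as a conjunction of literals (¬X·¬Y·Z, X·Y·¬Z) and taking the OR gives the canonical DNF.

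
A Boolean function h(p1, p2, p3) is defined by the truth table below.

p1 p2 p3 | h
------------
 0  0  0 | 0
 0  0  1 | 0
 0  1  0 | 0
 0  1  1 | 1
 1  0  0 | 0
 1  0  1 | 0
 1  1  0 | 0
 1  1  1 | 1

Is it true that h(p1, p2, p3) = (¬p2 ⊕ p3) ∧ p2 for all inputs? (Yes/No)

Yes

Evaluate (¬p2 ⊕ p3) ∧ p2 on each row and compare to h:
  p1=0, p2=0, p3=0: formula gives 0, h = 0 ✓
  p1=0, p2=0, p3=1: formula gives 0, h = 0 ✓
  p1=0, p2=1, p3=0: formula gives 0, h = 0 ✓
  p1=0, p2=1, p3=1: formula gives 1, h = 1 ✓
  p1=1, p2=0, p3=0: formula gives 0, h = 0 ✓
  … (the remaining 3 rows also agree.)
Every row agrees, so the formula is equivalent.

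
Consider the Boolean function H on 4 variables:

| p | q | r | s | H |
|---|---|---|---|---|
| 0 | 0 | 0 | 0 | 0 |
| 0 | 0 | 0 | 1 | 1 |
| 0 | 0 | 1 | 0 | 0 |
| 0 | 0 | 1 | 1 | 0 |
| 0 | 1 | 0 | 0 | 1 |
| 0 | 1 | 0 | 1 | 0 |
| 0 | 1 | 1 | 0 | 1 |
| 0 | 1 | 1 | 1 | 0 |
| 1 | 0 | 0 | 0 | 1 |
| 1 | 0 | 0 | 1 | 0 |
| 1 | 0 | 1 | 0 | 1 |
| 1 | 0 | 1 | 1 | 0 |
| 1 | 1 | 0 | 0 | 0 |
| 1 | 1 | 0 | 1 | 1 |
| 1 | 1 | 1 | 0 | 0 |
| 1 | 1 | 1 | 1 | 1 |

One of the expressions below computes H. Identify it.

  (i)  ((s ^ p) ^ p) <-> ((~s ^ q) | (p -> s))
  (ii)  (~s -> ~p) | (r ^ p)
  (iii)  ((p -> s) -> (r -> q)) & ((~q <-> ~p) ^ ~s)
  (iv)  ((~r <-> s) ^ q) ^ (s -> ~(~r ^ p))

(i) disagrees with H on (0,0,1,1) (formula → 1, table → 0); rule it out.
(ii) disagrees with H on (0,0,0,0) (formula → 1, table → 0); rule it out.
(iv) disagrees with H on (0,0,0,0) (formula → 1, table → 0); rule it out.
Only (iii) survives; checking it on all 16 rows confirms it matches H.

iii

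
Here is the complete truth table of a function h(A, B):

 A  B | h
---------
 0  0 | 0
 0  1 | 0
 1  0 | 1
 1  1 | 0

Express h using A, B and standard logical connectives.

h(A, B) = A · B'

1 only at (1,0): A AND NOT B.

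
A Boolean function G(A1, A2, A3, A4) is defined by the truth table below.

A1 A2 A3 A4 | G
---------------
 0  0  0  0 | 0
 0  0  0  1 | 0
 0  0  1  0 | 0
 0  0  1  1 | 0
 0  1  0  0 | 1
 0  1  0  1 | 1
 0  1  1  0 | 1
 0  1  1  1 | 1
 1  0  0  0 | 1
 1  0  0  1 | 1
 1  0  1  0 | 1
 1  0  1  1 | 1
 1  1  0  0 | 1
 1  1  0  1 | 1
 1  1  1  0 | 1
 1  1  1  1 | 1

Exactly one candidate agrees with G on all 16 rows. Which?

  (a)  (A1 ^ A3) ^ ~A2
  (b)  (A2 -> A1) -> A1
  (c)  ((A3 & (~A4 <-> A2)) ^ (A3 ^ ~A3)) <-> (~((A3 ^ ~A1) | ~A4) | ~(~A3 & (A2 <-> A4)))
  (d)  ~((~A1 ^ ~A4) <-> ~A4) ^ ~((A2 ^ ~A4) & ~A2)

b

(a): at (0,0,0,0) it gives 1, but G = 0 — eliminated.
(c): at (0,0,0,1) it gives 1, but G = 0 — eliminated.
(d): at (0,0,0,0) it gives 1, but G = 0 — eliminated.
Only (b) survives; checking it on all 16 rows confirms it matches G.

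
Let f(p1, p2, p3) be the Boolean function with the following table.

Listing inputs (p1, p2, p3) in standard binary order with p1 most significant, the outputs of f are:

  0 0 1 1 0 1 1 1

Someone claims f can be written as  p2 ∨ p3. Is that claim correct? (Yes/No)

No

Evaluate p2 ∨ p3 on each row and compare to f:
  p1=0, p2=0, p3=0: formula gives 0, f = 0 ✓
  p1=0, p2=0, p3=1: formula gives 1, but f = 0 ✗
Row (0,0,1) is a counterexample, so the formula is not equivalent to f.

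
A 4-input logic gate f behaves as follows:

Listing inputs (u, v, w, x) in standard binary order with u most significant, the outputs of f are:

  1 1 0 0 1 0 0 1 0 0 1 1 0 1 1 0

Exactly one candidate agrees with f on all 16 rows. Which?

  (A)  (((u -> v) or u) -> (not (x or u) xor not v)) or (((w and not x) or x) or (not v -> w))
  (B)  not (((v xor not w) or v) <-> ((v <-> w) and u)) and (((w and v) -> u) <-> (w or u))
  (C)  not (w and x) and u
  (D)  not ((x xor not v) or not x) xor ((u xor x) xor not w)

D

(A) disagrees with f on (0,0,0,0) (formula → 0, table → 1); rule it out.
(B) disagrees with f on (0,0,0,0) (formula → 0, table → 1); rule it out.
(C) disagrees with f on (0,0,0,0) (formula → 0, table → 1); rule it out.
(D) is the remaining candidate, and it agrees with f on all 16 inputs.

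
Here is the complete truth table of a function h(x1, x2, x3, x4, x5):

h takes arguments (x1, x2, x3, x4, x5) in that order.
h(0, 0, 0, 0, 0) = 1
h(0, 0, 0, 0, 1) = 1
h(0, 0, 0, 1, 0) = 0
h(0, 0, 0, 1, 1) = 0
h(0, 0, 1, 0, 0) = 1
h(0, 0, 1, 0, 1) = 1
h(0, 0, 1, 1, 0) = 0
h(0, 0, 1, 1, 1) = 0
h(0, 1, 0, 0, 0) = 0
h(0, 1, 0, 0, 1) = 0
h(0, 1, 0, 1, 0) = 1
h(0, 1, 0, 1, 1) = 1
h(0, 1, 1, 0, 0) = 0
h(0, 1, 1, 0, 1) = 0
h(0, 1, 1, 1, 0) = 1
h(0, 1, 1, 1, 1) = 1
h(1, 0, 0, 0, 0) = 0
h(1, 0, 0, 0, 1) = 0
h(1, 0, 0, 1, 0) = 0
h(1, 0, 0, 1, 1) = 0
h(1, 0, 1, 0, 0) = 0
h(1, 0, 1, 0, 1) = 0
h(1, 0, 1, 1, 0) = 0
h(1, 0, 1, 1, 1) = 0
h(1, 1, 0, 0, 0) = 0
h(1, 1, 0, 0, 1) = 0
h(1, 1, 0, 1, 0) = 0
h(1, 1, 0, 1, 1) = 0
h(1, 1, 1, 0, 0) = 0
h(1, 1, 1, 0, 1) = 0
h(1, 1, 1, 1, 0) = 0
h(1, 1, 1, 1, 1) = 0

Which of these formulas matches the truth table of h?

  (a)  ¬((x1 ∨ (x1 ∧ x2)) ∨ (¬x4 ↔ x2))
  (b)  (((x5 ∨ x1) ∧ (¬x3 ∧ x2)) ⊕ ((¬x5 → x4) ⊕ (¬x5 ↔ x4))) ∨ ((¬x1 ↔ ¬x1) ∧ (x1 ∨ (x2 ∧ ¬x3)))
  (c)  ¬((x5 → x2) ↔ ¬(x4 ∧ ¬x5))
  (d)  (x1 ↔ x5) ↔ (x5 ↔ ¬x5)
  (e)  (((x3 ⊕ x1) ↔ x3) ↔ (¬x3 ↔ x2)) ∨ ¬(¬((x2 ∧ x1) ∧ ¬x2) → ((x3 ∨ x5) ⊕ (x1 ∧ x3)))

a

(b) fails at (0,0,0,0,0): the formula yields 0, h is 1.
(c) fails at (0,0,0,0,0): the formula yields 0, h is 1.
(d) fails at (0,0,0,0,0): the formula yields 0, h is 1.
(e) fails at (0,0,0,0,1): the formula yields 0, h is 1.
That leaves (a). Evaluating it on every row reproduces the table of h exactly.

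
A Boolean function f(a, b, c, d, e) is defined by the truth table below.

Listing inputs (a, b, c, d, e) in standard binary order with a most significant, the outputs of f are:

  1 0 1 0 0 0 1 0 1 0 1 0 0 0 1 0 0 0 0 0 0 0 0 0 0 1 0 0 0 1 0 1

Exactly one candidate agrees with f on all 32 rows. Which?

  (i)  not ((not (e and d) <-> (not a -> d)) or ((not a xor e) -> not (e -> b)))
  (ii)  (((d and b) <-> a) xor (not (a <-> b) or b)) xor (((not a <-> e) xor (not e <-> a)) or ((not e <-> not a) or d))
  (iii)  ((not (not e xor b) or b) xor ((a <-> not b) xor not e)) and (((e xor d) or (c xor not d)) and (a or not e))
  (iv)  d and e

iii

(i): at (0,0,0,1,0) it gives 0, but f = 1 — eliminated.
(ii): at (0,0,0,0,0) it gives 0, but f = 1 — eliminated.
(iv): at (0,0,0,0,0) it gives 0, but f = 1 — eliminated.
(iii) is the remaining candidate, and it agrees with f on all 32 inputs.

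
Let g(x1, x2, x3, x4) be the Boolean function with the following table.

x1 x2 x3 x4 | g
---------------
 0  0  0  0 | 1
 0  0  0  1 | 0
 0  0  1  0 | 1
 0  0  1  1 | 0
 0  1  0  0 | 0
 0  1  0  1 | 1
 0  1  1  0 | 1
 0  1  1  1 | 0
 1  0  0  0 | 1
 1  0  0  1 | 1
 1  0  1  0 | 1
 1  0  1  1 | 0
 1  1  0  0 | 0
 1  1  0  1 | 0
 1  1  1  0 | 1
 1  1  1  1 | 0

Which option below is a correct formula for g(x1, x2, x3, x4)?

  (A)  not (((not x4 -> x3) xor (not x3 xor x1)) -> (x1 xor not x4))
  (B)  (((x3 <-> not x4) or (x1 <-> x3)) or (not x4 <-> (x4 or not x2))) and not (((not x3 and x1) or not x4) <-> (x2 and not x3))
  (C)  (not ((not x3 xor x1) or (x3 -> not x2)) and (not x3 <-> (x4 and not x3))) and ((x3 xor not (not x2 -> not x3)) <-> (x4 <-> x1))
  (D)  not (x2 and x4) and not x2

B

(A) disagrees with g on (0,0,0,0) (formula → 0, table → 1); rule it out.
(C) disagrees with g on (0,0,0,0) (formula → 0, table → 1); rule it out.
(D) disagrees with g on (0,0,0,1) (formula → 1, table → 0); rule it out.
That leaves (B). Evaluating it on every row reproduces the table of g exactly.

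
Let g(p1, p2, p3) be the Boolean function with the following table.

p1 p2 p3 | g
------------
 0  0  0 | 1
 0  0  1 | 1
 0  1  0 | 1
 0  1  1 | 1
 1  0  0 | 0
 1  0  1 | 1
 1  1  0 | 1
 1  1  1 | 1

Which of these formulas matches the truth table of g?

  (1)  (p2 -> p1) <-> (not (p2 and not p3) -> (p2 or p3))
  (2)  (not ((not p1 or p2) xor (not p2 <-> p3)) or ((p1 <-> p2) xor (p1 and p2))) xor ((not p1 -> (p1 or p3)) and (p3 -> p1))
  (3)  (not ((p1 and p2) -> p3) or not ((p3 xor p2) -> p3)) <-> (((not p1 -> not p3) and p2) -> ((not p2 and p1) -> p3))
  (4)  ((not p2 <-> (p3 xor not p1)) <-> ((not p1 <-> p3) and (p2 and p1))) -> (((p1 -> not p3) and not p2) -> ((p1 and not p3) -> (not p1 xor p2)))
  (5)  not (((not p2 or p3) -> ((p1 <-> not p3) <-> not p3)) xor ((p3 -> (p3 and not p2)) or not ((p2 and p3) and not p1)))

(1): at (0,0,0) it gives 0, but g = 1 — eliminated.
(2): at (0,1,1) it gives 0, but g = 1 — eliminated.
(3): at (0,0,0) it gives 0, but g = 1 — eliminated.
(5): at (0,0,0) it gives 0, but g = 1 — eliminated.
That leaves (4). Evaluating it on every row reproduces the table of g exactly.

4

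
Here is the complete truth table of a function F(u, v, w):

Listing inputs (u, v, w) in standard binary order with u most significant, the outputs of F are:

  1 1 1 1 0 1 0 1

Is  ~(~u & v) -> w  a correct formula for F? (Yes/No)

Evaluate ~(~u & v) -> w on each row and compare to F:
  u=0, v=0, w=0: formula gives 0, but F = 1 ✗
Since they disagree at (0,0,0), the expression is not a correct formula for F.

No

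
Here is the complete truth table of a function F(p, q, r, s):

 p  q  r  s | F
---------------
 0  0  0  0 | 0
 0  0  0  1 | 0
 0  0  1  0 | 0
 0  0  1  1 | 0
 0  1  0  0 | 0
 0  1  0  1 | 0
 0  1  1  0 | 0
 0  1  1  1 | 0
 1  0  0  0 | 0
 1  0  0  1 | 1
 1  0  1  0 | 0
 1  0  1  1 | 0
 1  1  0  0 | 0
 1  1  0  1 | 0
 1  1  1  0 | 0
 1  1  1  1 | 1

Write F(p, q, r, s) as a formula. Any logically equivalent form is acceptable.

The 1-rows are (1,0,0,1), (1,1,1,1). Each contributes one minterm — p·¬q·¬r·s; p·q·r·s — and their disjunction is a sum-of-products form of F.

F(p, q, r, s) = (((p and not q) and not r) and s) or (((p and q) and r) and s)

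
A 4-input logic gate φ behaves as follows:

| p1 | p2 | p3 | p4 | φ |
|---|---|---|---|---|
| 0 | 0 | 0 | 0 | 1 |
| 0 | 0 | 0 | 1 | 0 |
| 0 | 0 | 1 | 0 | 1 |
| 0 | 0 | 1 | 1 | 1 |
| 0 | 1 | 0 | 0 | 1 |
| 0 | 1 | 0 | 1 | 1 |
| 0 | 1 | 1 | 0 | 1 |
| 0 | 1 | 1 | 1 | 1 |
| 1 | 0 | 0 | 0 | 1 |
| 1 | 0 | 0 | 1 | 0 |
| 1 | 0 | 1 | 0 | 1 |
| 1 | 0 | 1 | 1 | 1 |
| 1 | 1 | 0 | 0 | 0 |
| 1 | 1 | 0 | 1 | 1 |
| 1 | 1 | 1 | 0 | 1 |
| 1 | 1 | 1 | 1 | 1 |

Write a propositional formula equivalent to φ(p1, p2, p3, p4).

φ(p1, p2, p3, p4) = ~(((((~p1 & ~p2) & ~p3) & p4) | (((p1 & ~p2) & ~p3) & p4)) | (((p1 & p2) & ~p3) & ~p4))

There are just 3 zero rows: (0,0,0,1), (1,0,0,1), (1,1,0,0). Their minterms are ¬p1·¬p2·¬p3·p4, p1·¬p2·¬p3·p4, p1·p2·¬p3·¬p4; the OR of those covers precisely the 0-outputs, and negating it yields φ.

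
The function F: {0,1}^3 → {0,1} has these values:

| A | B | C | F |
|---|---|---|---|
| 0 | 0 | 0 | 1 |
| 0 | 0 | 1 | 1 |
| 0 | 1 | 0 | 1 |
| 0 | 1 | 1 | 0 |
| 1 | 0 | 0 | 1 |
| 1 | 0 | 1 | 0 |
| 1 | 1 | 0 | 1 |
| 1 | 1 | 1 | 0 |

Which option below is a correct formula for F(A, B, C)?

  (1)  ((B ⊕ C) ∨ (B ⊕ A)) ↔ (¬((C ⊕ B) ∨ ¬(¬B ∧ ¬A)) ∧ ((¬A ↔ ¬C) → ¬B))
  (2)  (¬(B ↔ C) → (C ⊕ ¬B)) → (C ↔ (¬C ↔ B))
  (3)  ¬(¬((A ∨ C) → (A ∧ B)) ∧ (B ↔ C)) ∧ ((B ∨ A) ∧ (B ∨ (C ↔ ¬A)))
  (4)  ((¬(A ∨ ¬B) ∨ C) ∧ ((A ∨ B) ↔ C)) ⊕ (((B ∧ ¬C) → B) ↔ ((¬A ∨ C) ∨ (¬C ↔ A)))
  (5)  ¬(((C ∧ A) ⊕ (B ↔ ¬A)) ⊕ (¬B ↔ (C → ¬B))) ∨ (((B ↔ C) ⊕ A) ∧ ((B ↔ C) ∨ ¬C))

(1): at (0,0,0) it gives 0, but F = 1 — eliminated.
(2): at (1,0,1) it gives 1, but F = 0 — eliminated.
(3): at (0,0,0) it gives 0, but F = 1 — eliminated.
(5): at (0,0,1) it gives 0, but F = 1 — eliminated.
That leaves (4). Evaluating it on every row reproduces the table of F exactly.

4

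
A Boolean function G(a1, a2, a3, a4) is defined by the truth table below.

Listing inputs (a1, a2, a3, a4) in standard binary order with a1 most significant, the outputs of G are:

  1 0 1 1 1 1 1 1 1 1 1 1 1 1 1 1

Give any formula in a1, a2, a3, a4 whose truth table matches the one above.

G is 0 on exactly one input, (0,0,0,1), whose minterm is ¬a1·¬a2·¬a3·a4. So G is the negation of that single conjunction.

G(a1, a2, a3, a4) = not (((not a1 and not a2) and not a3) and a4)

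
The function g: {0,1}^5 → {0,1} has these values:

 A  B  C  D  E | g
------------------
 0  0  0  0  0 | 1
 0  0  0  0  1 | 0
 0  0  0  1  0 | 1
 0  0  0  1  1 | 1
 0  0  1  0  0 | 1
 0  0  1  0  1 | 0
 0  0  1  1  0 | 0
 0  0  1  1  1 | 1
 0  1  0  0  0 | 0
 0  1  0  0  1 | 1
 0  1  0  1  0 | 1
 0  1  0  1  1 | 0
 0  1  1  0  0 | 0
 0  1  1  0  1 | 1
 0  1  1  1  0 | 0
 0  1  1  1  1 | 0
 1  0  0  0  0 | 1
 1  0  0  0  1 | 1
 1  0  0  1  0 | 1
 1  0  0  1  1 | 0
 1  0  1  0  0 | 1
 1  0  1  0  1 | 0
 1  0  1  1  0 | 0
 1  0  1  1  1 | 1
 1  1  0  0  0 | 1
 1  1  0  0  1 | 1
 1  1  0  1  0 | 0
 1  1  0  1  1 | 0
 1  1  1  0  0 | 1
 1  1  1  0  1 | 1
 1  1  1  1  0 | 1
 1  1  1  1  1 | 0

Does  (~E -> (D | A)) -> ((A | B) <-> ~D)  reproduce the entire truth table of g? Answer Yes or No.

No

Test each input against both g and the formula:
  A=0, B=0, C=0, D=0, E=0: formula gives 1, g = 1 ✓
  A=0, B=0, C=0, D=0, E=1: formula gives 0, g = 0 ✓
  A=0, B=0, C=0, D=1, E=0: formula gives 1, g = 1 ✓
  A=0, B=0, C=0, D=1, E=1: formula gives 1, g = 1 ✓
  …
  A=0, B=0, C=1, D=1, E=0: formula gives 1, but g = 0 ✗
Row (0,0,1,1,0) is a counterexample, so the formula is not equivalent to g.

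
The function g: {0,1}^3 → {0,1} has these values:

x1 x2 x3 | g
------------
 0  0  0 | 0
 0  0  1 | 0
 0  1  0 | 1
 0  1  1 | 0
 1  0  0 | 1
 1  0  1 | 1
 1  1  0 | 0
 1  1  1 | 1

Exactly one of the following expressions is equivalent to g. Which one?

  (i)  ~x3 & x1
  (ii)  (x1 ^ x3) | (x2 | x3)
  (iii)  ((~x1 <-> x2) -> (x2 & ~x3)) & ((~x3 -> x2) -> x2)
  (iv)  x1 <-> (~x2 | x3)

iv

(i): at (0,1,0) it gives 0, but g = 1 — eliminated.
(ii): at (0,0,1) it gives 1, but g = 0 — eliminated.
(iii): at (0,0,0) it gives 1, but g = 0 — eliminated.
Only (iv) survives; checking it on all 8 rows confirms it matches g.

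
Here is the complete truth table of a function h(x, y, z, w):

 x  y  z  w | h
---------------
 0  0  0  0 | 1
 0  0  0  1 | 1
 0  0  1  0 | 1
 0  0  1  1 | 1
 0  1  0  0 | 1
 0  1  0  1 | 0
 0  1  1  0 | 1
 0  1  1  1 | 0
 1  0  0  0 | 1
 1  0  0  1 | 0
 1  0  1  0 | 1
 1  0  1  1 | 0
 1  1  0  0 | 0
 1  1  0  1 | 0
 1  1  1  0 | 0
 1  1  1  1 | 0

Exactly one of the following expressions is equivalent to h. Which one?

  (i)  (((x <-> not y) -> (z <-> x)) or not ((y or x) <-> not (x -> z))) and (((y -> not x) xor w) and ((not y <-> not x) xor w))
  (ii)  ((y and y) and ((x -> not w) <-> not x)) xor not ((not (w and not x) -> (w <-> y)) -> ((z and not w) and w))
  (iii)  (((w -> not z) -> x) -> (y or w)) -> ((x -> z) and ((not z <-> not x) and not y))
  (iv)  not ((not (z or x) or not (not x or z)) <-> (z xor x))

(i) disagrees with h on (0,0,0,1) (formula → 0, table → 1); rule it out.
(iii) disagrees with h on (0,0,1,0) (formula → 0, table → 1); rule it out.
(iv) disagrees with h on (0,1,0,1) (formula → 1, table → 0); rule it out.
That leaves (ii). Evaluating it on every row reproduces the table of h exactly.

ii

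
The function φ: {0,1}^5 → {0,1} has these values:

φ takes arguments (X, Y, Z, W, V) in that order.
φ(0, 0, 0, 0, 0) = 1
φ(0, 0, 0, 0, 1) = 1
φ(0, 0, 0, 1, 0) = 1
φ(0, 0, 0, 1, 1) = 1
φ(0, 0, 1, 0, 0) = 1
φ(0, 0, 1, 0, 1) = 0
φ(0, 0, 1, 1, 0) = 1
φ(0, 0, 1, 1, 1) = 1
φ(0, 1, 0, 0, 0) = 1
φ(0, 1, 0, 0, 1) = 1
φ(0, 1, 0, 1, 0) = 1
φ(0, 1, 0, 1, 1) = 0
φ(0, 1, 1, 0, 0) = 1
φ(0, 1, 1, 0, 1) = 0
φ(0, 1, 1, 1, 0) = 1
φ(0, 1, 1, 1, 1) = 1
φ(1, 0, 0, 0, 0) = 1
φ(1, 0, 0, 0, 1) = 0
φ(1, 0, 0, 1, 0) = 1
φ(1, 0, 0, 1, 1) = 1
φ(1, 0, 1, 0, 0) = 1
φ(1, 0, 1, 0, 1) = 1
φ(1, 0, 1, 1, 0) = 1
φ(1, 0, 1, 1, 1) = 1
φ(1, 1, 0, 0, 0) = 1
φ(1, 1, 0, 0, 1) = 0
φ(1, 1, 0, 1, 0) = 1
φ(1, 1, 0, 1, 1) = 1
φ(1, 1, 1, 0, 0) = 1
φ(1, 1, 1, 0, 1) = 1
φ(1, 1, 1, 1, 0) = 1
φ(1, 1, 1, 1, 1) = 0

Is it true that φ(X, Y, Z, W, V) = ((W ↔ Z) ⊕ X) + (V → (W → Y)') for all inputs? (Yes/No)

Yes

Evaluate ((W ↔ Z) ⊕ X) + (V → (W → Y)') on each row and compare to φ:
  X=0, Y=0, Z=0, W=0, V=0: formula gives 1, φ = 1 ✓
  X=0, Y=0, Z=0, W=0, V=1: formula gives 1, φ = 1 ✓
  X=0, Y=0, Z=0, W=1, V=0: formula gives 1, φ = 1 ✓
  X=0, Y=0, Z=0, W=1, V=1: formula gives 1, φ = 1 ✓
  … (the remaining 28 rows also agree.)
Every row agrees, so the formula is equivalent.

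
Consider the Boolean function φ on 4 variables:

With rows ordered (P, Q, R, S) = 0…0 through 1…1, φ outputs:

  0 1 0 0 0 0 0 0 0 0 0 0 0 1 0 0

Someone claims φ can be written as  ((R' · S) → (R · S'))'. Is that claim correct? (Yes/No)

No

Test each input against both φ and the formula:
  P=0, Q=0, R=0, S=0: formula gives 0, φ = 0 ✓
  P=0, Q=0, R=0, S=1: formula gives 1, φ = 1 ✓
  P=0, Q=0, R=1, S=0: formula gives 0, φ = 0 ✓
  P=0, Q=0, R=1, S=1: formula gives 0, φ = 0 ✓
  …
  P=0, Q=1, R=0, S=1: formula gives 1, but φ = 0 ✗
Row (0,1,0,1) is a counterexample, so the formula is not equivalent to φ.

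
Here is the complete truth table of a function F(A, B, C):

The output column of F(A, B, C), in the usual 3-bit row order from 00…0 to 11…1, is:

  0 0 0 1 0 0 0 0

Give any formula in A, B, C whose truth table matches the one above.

Only row (0,1,1) gives 1. That row's minterm ¬A·B·C is F directly.

F(A, B, C) = (A' · B) · C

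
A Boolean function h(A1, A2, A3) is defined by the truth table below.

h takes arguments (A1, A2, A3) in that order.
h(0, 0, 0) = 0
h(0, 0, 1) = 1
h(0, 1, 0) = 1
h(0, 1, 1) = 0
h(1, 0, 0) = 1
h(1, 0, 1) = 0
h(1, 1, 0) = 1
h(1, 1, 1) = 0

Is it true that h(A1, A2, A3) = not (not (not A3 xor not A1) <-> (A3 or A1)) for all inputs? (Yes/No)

Evaluate not (not (not A3 xor not A1) <-> (A3 or A1)) on each row and compare to h:
  A1=0, A2=0, A3=0: formula gives 1, but h = 0 ✗
Since they disagree at (0,0,0), the expression is not a correct formula for h.

No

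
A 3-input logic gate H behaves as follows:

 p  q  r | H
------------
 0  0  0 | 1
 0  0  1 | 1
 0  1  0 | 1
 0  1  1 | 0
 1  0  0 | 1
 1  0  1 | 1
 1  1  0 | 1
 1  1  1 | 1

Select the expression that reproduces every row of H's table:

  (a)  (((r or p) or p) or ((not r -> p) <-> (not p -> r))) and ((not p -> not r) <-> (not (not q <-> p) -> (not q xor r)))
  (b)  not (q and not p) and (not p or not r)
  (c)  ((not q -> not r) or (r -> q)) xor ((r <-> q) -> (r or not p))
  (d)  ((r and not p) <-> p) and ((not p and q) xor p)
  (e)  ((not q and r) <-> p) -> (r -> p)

e

(a): at (1,1,0) it gives 0, but H = 1 — eliminated.
(b): at (0,1,0) it gives 0, but H = 1 — eliminated.
(c): at (0,0,0) it gives 0, but H = 1 — eliminated.
(d): at (0,0,0) it gives 0, but H = 1 — eliminated.
That leaves (e). Evaluating it on every row reproduces the table of H exactly.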